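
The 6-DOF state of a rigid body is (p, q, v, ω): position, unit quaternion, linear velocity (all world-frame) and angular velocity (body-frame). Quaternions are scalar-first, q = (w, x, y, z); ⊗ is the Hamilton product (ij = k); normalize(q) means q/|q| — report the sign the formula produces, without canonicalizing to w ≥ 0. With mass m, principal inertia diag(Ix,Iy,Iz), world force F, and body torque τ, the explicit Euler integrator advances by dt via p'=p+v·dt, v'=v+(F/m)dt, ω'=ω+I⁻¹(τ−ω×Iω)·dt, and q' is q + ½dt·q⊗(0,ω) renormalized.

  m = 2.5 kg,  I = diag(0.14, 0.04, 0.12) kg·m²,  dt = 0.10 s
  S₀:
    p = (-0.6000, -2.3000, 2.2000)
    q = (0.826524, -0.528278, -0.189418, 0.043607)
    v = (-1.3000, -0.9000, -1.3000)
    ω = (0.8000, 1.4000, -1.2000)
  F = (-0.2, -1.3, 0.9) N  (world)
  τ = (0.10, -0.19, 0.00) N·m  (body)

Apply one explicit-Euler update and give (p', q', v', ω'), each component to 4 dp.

α = I⁻¹(τ − ω×Iω) = (1.6743, -4.2700, 0.9333)
new body rate ω' = (0.9674, 0.9730, -1.1067)
Hamilton product q⊗(0,ω) = (0.7401360, 0.8274710, 0.5580856, -1.5798836)
q + ½dt·q⊗(0,ω), renormalized = (0.8592, -0.4845, -0.1607, -0.0352)
p + v·dt = (-0.7300, -2.3900, 2.0700)
v' = v + a·dt = (-1.3080, -0.9520, -1.2640)

p' = (-0.7300, -2.3900, 2.0700)
q' = (0.8592, -0.4845, -0.1607, -0.0352)
v' = (-1.3080, -0.9520, -1.2640)
ω' = (0.9674, 0.9730, -1.1067)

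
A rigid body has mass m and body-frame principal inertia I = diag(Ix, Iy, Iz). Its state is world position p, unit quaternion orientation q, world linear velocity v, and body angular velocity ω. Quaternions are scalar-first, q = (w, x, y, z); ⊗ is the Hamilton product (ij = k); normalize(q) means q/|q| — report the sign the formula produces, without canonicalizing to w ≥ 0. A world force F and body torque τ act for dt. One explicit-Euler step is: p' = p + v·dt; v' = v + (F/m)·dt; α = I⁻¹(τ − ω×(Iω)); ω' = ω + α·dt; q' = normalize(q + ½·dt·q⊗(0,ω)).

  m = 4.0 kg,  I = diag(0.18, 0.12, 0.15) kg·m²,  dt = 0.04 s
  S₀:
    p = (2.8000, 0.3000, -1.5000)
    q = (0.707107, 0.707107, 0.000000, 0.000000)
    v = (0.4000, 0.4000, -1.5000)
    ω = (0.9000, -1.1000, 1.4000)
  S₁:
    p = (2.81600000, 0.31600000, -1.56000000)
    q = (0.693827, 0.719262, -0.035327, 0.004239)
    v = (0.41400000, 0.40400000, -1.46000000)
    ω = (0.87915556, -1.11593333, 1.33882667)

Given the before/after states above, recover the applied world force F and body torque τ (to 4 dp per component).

F = (1.4000, 0.4000, 4.0000)
τ = (-0.1400, -0.0100, -0.1700)

ω₁ − ω₀ = (-0.02084444, -0.01593333, -0.06117333)
I·α + gyro = (-0.1400, -0.0100, -0.1700)
Δv = v₁−v₀ = (0.01400000, 0.00400000, 0.04000000)
m·(v₁−v₀)/dt = (1.4000, 0.4000, 4.0000)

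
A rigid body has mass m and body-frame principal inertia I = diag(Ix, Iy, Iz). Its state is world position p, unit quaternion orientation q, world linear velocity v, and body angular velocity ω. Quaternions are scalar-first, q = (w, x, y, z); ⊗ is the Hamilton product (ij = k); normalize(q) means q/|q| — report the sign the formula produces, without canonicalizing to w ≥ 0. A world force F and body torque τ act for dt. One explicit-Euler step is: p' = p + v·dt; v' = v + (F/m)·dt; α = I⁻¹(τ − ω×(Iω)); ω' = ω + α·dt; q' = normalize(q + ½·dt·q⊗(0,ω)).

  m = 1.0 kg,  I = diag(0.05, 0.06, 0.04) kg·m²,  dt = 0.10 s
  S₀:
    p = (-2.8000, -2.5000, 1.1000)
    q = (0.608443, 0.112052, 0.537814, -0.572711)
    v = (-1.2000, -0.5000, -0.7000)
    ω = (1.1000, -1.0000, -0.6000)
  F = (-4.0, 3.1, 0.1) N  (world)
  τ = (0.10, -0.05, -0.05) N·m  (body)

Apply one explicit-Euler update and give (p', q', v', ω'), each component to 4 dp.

a = F/m = (-4.0000, 3.1000, 0.1000)
p' = p + v·dt = (-2.9200, -2.5500, 1.0300)
new velocity v' = (-1.6000, -0.1900, -0.6900)
(τ − ω×Iω)/I = (2.2400, -0.7233, -0.9750)
new body rate ω' = (1.3240, -1.0723, -0.6975)
q⊗(0,ω) = (0.0709302, -0.2261121, -1.1711939, -1.0687132)
updated quaternion q' = (0.6100, 0.1004, 0.4777, -0.6241)

p' = (-2.9200, -2.5500, 1.0300)
q' = (0.6100, 0.1004, 0.4777, -0.6241)
v' = (-1.6000, -0.1900, -0.6900)
ω' = (1.3240, -1.0723, -0.6975)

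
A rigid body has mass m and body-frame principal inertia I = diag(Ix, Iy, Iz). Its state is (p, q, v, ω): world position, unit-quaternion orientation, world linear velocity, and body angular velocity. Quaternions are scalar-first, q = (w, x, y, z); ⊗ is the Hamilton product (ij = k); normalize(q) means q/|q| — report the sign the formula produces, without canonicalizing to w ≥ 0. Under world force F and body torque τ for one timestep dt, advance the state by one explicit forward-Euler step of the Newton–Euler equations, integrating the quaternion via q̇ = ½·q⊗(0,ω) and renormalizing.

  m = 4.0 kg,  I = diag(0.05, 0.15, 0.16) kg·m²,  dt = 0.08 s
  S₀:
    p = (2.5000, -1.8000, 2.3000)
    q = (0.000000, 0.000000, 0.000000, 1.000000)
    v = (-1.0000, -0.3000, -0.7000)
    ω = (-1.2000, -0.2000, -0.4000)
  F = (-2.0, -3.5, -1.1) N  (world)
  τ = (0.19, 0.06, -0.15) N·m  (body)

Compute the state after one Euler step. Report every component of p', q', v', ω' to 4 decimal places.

new position p' = (2.4200, -1.8240, 2.2440)
v + (F/m)dt = (-1.0400, -0.3700, -0.7220)
(τ − ω×Iω)/I = (3.7840, 0.7520, -1.0875)
new body rate ω' = (-0.8973, -0.1398, -0.4870)
q⊗(0,ω) = (0.4000000, 0.2000000, -1.2000000, 0.0000000)
updated quaternion q' = (0.0160, 0.0080, -0.0479, 0.9987)

p' = (2.4200, -1.8240, 2.2440)
q' = (0.0160, 0.0080, -0.0479, 0.9987)
v' = (-1.0400, -0.3700, -0.7220)
ω' = (-0.8973, -0.1398, -0.4870)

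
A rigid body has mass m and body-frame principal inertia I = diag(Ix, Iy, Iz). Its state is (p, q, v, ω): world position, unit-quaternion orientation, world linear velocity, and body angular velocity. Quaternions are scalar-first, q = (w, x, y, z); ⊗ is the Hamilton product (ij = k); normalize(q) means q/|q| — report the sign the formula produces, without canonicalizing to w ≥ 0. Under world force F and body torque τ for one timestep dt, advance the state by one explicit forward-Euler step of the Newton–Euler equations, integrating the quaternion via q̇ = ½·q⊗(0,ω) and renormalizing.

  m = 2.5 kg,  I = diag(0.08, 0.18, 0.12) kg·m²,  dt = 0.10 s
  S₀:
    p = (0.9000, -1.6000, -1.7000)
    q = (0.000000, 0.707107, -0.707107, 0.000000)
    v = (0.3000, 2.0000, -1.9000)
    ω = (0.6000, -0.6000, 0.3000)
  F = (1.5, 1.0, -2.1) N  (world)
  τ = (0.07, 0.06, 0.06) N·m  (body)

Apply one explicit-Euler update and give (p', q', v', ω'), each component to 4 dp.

α = I⁻¹(τ − ω×Iω) = (0.7400, 0.3733, 0.8000)
ω' = ω + α·dt = (0.6740, -0.5627, 0.3800)
Hamilton product q⊗(0,ω) = (-0.8485284, -0.2121321, -0.2121321, 0.0000000)
q + ½dt·q⊗(0,ω), renormalized = (-0.0424, 0.6958, -0.7170, 0.0000)
a = (0.6000, 0.4000, -0.8400)
new position p' = (0.9300, -1.4000, -1.8900)
v + (F/m)dt = (0.3600, 2.0400, -1.9840)

p' = (0.9300, -1.4000, -1.8900)
q' = (-0.0424, 0.6958, -0.7170, 0.0000)
v' = (0.3600, 2.0400, -1.9840)
ω' = (0.6740, -0.5627, 0.3800)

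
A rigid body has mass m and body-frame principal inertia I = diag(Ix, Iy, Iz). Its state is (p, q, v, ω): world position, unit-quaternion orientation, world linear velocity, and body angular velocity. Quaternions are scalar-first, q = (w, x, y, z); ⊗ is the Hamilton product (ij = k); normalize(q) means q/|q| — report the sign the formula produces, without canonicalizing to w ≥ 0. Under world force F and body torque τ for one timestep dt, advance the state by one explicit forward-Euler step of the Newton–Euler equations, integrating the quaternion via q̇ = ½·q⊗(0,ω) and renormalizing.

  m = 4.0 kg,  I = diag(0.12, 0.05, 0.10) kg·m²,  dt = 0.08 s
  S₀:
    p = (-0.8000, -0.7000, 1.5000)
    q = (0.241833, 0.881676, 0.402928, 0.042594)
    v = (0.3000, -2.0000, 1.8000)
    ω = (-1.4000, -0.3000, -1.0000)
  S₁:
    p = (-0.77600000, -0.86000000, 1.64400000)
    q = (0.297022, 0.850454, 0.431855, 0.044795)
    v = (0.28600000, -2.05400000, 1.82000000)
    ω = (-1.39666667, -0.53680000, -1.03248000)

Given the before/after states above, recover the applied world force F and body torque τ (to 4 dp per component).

F = (-0.7000, -2.7000, 1.0000)
τ = (0.0200, -0.1200, -0.0700)

ω₁ − ω₀ = (0.00333333, -0.23680000, -0.03248000)
applied torque τ = (0.0200, -0.1200, -0.0700)
velocity change Δv = (-0.01400000, -0.05400000, 0.02000000)
applied force F = (-0.7000, -2.7000, 1.0000)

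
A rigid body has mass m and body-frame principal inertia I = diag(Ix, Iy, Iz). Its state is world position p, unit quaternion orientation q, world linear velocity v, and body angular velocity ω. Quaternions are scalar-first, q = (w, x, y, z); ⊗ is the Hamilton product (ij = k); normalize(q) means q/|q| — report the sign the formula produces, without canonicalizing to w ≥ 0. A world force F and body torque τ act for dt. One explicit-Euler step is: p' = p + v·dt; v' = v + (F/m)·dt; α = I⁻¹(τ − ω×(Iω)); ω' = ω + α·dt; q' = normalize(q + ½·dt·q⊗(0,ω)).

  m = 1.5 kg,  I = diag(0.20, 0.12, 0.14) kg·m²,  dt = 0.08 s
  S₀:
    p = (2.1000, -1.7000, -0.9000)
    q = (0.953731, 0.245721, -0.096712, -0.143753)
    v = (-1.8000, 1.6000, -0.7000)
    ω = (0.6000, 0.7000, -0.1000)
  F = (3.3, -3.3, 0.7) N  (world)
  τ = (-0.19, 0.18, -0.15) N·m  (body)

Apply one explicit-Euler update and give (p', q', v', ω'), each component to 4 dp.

linear accel F/m = (2.2000, -2.2000, 0.4667)
p + v·dt = (1.9560, -1.5720, -0.9560)
v + (F/m)dt = (-1.6240, 1.4240, -0.6627)
(τ − ω×Iω)/I = (-0.9430, 1.5300, -0.8314)
new body rate ω' = (0.5246, 0.8224, -0.1665)
Hamilton product q⊗(0,ω) = (-0.0941095, 0.6825369, 0.6059320, 0.1346588)
updated quaternion q' = (0.9493, 0.2728, -0.0724, -0.1383)

p' = (1.9560, -1.5720, -0.9560)
q' = (0.9493, 0.2728, -0.0724, -0.1383)
v' = (-1.6240, 1.4240, -0.6627)
ω' = (0.5246, 0.8224, -0.1665)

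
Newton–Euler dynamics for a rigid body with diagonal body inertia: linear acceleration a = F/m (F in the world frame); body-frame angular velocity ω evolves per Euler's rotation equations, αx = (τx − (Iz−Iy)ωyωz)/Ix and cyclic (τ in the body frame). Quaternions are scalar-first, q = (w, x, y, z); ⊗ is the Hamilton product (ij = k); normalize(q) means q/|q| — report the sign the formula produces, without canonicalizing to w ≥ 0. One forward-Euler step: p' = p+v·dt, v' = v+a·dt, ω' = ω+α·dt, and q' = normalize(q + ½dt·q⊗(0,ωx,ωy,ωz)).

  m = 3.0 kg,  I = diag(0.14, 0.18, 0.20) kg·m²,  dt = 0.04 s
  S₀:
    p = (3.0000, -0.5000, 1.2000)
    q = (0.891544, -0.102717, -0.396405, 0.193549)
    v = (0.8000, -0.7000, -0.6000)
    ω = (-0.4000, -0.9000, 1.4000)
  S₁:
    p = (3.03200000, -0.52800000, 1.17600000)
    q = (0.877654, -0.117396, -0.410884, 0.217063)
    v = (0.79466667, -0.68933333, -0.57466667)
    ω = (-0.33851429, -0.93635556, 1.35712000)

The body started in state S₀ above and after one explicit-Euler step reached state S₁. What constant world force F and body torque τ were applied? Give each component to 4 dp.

F = (-0.4000, 0.8000, 1.9000)
τ = (0.1900, -0.1300, -0.2000)

Δv = v₁−v₀ = (-0.00533333, 0.01066667, 0.02533333)
applied force F = (-0.4000, 0.8000, 1.9000)
ω₁ − ω₀ = (0.06148571, -0.03635556, -0.04288000)
precession coupling = (-0.0252, 0.0336, 0.0144)
τ = I·(Δω/dt) + ω₀×(Iω₀) = (0.1900, -0.1300, -0.2000)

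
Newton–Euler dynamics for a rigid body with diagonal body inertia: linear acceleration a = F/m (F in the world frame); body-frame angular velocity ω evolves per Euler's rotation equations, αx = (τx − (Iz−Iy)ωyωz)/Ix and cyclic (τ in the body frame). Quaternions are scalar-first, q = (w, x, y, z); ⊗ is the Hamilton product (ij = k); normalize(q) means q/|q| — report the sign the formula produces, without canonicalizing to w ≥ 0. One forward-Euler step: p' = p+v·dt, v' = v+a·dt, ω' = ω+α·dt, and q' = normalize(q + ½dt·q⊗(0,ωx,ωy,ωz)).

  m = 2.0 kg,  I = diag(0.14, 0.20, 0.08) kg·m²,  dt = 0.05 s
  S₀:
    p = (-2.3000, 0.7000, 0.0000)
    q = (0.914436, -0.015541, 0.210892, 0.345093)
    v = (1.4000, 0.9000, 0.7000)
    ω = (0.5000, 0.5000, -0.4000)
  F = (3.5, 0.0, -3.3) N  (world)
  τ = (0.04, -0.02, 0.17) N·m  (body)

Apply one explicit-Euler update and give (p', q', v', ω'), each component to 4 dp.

p' = (-2.2300, 0.7450, 0.0350)
q' = (0.9153, -0.0105, 0.2264, 0.3330)
v' = (1.4875, 0.9000, 0.6175)
ω' = (0.5057, 0.4980, -0.3031)

new position p' = (-2.2300, 0.7450, 0.0350)
v + (F/m)dt = (1.4875, 0.9000, 0.6175)
(τ − ω×Iω)/I = (0.1143, -0.0400, 1.9375)
ω + α·dt = (0.5057, 0.4980, -0.3031)
Hamilton product q⊗(0,ω) = (0.0403617, 0.2003147, 0.6235481, -0.4789909)
updated quaternion q' = (0.9153, -0.0105, 0.2264, 0.3330)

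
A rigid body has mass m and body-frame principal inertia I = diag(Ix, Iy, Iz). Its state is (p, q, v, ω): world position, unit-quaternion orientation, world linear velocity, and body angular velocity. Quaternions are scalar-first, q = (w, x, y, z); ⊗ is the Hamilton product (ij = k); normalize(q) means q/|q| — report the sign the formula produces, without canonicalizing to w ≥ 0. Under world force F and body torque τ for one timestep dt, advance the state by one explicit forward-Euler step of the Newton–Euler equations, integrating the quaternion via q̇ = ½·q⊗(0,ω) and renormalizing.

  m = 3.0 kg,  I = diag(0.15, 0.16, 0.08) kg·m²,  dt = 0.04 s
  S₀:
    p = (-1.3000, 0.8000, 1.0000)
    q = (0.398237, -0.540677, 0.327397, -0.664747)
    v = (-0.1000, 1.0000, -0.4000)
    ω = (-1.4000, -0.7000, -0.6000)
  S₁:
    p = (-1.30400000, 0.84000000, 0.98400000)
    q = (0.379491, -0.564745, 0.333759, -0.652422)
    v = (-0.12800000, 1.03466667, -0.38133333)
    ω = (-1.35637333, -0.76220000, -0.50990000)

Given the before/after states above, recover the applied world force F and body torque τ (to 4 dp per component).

F = (-2.1000, 2.6000, 1.4000)
τ = (0.1300, -0.1900, 0.1900)

velocity change Δv = (-0.02800000, 0.03466667, 0.01866667)
applied force F = (-2.1000, 2.6000, 1.4000)
ω₁ − ω₀ = (0.04362667, -0.06220000, 0.09010000)
precession coupling = (-0.0336, 0.0588, 0.0098)
τ = I·(Δω/dt) + ω₀×(Iω₀) = (0.1300, -0.1900, 0.1900)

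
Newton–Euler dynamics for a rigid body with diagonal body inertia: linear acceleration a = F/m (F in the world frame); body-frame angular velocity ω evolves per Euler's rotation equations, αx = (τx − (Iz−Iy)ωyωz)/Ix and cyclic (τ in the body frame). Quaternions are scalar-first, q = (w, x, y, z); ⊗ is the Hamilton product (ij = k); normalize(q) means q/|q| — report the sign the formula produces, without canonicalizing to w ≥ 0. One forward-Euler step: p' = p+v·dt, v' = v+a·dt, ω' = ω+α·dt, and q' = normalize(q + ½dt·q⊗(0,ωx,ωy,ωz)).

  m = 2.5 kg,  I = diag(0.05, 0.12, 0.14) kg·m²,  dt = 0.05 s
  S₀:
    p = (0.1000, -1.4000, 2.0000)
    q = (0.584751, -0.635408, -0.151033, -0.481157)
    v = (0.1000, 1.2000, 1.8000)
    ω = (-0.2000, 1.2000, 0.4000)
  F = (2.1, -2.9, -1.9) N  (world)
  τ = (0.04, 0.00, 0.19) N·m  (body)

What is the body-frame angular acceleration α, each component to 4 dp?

α = (0.6080, -0.0600, 1.4771)

precession coupling ω×(Iω) = (0.0096, 0.0072, -0.0168)
angular accel α = (0.6080, -0.0600, 1.4771)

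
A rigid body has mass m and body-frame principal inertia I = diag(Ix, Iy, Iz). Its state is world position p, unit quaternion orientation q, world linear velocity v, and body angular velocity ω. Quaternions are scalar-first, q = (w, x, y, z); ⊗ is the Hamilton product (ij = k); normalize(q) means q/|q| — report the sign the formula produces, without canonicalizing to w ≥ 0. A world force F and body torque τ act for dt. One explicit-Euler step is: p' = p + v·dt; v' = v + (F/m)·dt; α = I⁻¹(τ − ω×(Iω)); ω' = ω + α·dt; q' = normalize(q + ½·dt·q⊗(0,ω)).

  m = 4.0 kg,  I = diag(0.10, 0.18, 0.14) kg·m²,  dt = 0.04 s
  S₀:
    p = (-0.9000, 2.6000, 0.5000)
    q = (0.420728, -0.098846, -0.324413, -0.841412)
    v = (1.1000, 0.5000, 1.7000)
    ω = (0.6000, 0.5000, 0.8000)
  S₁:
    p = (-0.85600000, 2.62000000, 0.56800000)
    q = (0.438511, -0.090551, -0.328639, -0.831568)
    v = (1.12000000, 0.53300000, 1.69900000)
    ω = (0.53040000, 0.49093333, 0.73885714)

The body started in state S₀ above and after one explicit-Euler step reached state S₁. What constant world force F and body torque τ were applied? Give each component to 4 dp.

velocity change Δv = (0.02000000, 0.03300000, -0.00100000)
m·(v₁−v₀)/dt = (2.0000, 3.3000, -0.1000)
rate change Δω = (-0.06960000, -0.00906667, -0.06114286)
gyro term ω₀×Iω₀ = (-0.0160, -0.0192, 0.0240)
τ = I·(Δω/dt) + ω₀×(Iω₀) = (-0.1900, -0.0600, -0.1900)

F = (2.0000, 3.3000, -0.1000)
τ = (-0.1900, -0.0600, -0.1900)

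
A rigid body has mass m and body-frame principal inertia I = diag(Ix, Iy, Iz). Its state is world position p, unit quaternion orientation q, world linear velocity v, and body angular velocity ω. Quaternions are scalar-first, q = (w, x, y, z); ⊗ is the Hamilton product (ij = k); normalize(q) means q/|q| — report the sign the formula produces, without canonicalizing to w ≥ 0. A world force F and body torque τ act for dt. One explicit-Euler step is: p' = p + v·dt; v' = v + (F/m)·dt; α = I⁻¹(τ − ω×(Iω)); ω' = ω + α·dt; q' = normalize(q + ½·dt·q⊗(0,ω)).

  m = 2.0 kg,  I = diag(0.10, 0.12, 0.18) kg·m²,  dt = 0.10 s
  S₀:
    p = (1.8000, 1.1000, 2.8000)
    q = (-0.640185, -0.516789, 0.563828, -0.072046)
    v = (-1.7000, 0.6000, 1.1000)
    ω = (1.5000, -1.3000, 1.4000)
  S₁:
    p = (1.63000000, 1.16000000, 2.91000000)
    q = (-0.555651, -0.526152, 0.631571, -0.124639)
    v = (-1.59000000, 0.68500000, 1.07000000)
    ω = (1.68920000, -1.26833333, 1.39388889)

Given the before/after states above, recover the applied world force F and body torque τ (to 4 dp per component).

Δω = ω₁−ω₀ = (0.18920000, 0.03166667, -0.00611111)
τ = I·(Δω/dt) + ω₀×(Iω₀) = (0.0800, -0.1300, -0.0500)
v₁ − v₀ = (0.11000000, 0.08500000, -0.03000000)
m·(v₁−v₀)/dt = (2.2000, 1.7000, -0.6000)

F = (2.2000, 1.7000, -0.6000)
τ = (0.0800, -0.1300, -0.0500)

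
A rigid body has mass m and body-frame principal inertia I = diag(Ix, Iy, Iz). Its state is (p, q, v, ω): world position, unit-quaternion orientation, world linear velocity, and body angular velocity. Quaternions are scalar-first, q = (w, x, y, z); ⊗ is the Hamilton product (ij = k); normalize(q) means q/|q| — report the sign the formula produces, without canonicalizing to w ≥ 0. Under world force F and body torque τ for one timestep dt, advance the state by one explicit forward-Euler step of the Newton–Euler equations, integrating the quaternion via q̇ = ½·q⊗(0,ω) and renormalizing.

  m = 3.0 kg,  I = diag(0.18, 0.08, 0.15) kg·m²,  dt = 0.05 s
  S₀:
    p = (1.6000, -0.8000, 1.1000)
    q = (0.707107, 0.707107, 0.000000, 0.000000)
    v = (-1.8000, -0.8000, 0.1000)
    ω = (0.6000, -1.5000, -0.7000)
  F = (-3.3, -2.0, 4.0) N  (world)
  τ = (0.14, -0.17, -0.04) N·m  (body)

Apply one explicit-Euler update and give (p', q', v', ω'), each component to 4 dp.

new position p' = (1.5100, -0.8400, 1.1050)
v + (F/m)dt = (-1.8550, -0.8333, 0.1667)
precession coupling ω×(Iω) = (0.0735, -0.0126, 0.0900)
(τ − ω×Iω)/I = (0.3694, -1.9675, -0.8667)
new body rate ω' = (0.6185, -1.5984, -0.7433)
q⊗(0,ω) = (-0.4242642, 0.4242642, -0.5656856, -1.5556354)
q + ½dt·q⊗(0,ω), renormalized = (0.6958, 0.7170, -0.0141, -0.0389)

p' = (1.5100, -0.8400, 1.1050)
q' = (0.6958, 0.7170, -0.0141, -0.0389)
v' = (-1.8550, -0.8333, 0.1667)
ω' = (0.6185, -1.5984, -0.7433)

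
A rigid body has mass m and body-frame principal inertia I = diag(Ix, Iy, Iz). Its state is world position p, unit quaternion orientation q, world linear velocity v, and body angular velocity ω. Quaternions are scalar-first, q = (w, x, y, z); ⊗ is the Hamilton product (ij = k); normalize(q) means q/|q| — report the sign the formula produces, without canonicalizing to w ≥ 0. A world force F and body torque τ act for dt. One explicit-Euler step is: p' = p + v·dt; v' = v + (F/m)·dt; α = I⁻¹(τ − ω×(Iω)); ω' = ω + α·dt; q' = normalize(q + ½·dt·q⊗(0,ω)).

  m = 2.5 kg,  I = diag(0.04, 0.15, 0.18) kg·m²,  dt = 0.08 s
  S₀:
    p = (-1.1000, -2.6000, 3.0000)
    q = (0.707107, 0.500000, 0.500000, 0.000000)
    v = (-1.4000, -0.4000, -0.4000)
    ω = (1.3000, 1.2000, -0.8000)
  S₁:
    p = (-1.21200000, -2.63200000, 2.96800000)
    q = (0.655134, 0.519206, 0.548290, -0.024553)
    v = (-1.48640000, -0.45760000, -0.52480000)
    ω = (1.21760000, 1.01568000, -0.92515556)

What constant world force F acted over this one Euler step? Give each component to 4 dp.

F = (-2.7000, -1.8000, -3.9000)

v₁ − v₀ = (-0.08640000, -0.05760000, -0.12480000)
m·(v₁−v₀)/dt = (-2.7000, -1.8000, -3.9000)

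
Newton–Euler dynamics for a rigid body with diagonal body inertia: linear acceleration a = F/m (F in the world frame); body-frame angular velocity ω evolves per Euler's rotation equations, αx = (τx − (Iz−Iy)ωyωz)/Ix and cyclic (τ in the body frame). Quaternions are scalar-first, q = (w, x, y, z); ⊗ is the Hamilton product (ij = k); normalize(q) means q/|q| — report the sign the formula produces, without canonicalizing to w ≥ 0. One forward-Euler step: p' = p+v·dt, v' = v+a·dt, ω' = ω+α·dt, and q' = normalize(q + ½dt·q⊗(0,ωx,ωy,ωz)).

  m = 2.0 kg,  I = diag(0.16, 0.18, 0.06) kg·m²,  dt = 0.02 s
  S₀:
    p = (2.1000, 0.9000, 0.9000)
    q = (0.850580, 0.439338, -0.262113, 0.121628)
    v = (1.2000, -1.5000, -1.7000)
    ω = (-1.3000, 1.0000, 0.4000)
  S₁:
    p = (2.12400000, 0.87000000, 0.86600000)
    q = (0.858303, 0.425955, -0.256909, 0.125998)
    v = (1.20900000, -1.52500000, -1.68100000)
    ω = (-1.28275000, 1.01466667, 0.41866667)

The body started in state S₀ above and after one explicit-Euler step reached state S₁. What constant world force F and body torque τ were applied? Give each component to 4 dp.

velocity change Δv = (0.00900000, -0.02500000, 0.01900000)
m·(v₁−v₀)/dt = (0.9000, -2.5000, 1.9000)
Δω = ω₁−ω₀ = (0.01725000, 0.01466667, 0.01866667)
I·α + gyro = (0.0900, 0.0800, 0.0300)

F = (0.9000, -2.5000, 1.9000)
τ = (0.0900, 0.0800, 0.0300)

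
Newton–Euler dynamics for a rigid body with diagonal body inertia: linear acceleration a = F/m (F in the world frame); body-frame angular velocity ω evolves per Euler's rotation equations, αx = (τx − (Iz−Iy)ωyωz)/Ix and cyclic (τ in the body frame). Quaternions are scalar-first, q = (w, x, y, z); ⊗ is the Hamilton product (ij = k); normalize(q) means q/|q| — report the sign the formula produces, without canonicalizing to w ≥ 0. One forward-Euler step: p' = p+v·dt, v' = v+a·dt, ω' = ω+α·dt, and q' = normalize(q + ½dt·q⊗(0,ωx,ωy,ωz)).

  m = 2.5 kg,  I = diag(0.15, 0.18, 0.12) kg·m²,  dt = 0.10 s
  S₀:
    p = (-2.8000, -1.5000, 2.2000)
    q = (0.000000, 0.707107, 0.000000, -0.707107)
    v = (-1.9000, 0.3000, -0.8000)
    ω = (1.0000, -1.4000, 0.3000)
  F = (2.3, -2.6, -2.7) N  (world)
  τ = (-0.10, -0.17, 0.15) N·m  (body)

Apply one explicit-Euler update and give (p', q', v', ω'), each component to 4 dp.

p' = (-2.9900, -1.4700, 2.1200)
q' = (-0.0247, 0.6551, -0.0458, -0.7537)
v' = (-1.8080, 0.1960, -0.9080)
ω' = (0.9165, -1.4994, 0.4600)

ω×(Iω) gyroscopic = (0.0252, 0.0090, -0.0420)
angular accel α = (-0.8347, -0.9944, 1.6000)
ω' = ω + α·dt = (0.9165, -1.4994, 0.4600)
q⊗(0,ω) = (-0.4949749, -0.9899498, -0.9192391, -0.9899498)
q' = normalize(q + ½dt·q⊗(0,ω)) = (-0.0247, 0.6551, -0.0458, -0.7537)
new position p' = (-2.9900, -1.4700, 2.1200)
v + (F/m)dt = (-1.8080, 0.1960, -0.9080)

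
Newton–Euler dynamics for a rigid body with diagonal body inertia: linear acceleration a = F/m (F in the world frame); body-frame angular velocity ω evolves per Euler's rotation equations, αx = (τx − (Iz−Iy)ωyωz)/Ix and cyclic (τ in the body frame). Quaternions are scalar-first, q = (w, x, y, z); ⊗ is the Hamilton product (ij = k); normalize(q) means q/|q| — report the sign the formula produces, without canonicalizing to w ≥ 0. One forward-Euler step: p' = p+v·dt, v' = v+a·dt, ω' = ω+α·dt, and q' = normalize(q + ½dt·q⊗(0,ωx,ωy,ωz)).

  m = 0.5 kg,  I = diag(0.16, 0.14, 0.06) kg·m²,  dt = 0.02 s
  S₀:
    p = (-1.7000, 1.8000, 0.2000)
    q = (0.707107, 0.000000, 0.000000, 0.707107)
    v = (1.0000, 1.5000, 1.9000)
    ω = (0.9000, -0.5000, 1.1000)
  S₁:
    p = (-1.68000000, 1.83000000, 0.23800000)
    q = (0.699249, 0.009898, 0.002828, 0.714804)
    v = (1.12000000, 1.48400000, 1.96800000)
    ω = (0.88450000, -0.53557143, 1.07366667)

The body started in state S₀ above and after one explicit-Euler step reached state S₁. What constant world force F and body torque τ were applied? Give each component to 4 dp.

F = (3.0000, -0.4000, 1.7000)
τ = (-0.0800, -0.1500, -0.0700)

Δω = ω₁−ω₀ = (-0.01550000, -0.03557143, -0.02633333)
ω₀×(Iω₀) = (0.0440, 0.0990, 0.0090)
τ = I·(Δω/dt) + ω₀×(Iω₀) = (-0.0800, -0.1500, -0.0700)
velocity change Δv = (0.12000000, -0.01600000, 0.06800000)
m·(v₁−v₀)/dt = (3.0000, -0.4000, 1.7000)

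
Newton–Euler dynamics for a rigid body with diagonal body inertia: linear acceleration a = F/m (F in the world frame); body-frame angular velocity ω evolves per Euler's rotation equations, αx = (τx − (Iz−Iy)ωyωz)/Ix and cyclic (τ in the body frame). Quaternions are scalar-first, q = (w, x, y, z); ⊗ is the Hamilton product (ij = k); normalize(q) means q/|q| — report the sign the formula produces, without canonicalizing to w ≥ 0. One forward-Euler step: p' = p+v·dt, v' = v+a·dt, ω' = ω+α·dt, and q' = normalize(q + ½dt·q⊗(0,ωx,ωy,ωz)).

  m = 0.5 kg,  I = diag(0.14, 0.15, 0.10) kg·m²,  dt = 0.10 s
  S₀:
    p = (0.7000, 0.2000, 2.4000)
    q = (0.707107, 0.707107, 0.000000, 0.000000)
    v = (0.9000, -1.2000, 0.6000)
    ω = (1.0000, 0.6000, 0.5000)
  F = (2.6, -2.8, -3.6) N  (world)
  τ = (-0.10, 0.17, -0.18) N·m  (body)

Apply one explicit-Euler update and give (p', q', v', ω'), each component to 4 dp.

α = I⁻¹(τ − ω×Iω) = (-0.6071, 1.0000, -1.8600)
ω' = ω + α·dt = (0.9393, 0.7000, 0.3140)
2q̇ = q⊗(0,ω) = (-0.7071070, 0.7071070, 0.0707107, 0.7778177)
updated quaternion q' = (0.6704, 0.7410, 0.0035, 0.0388)
a = (5.2000, -5.6000, -7.2000)
p + v·dt = (0.7900, 0.0800, 2.4600)
v + (F/m)dt = (1.4200, -1.7600, -0.1200)

p' = (0.7900, 0.0800, 2.4600)
q' = (0.6704, 0.7410, 0.0035, 0.0388)
v' = (1.4200, -1.7600, -0.1200)
ω' = (0.9393, 0.7000, 0.3140)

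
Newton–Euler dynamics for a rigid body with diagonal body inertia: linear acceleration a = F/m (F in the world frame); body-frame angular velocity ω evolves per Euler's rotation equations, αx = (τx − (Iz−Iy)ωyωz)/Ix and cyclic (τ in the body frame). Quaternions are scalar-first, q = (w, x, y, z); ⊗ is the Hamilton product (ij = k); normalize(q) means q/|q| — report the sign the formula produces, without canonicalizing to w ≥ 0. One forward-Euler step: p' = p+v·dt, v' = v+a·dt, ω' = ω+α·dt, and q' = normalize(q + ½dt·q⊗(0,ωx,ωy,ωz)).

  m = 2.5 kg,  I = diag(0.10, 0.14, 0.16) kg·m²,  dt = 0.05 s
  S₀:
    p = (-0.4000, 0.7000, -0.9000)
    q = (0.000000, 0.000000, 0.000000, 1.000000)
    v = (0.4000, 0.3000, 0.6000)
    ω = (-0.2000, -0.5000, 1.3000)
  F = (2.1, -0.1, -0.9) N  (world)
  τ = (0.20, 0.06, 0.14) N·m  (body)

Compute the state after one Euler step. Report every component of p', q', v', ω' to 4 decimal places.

linear accel F/m = (0.8400, -0.0400, -0.3600)
p' = p + v·dt = (-0.3800, 0.7150, -0.8700)
new velocity v' = (0.4420, 0.2980, 0.5820)
gyro term ω×Iω = (-0.0130, 0.0156, 0.0040)
α = I⁻¹(τ − ω×Iω) = (2.1300, 0.3171, 0.8500)
ω' = ω + α·dt = (-0.0935, -0.4841, 1.3425)
2q̇ = q⊗(0,ω) = (-1.3000000, 0.5000000, -0.2000000, 0.0000000)
q + ½dt·q⊗(0,ω), renormalized = (-0.0325, 0.0125, -0.0050, 0.9994)

p' = (-0.3800, 0.7150, -0.8700)
q' = (-0.0325, 0.0125, -0.0050, 0.9994)
v' = (0.4420, 0.2980, 0.5820)
ω' = (-0.0935, -0.4841, 1.3425)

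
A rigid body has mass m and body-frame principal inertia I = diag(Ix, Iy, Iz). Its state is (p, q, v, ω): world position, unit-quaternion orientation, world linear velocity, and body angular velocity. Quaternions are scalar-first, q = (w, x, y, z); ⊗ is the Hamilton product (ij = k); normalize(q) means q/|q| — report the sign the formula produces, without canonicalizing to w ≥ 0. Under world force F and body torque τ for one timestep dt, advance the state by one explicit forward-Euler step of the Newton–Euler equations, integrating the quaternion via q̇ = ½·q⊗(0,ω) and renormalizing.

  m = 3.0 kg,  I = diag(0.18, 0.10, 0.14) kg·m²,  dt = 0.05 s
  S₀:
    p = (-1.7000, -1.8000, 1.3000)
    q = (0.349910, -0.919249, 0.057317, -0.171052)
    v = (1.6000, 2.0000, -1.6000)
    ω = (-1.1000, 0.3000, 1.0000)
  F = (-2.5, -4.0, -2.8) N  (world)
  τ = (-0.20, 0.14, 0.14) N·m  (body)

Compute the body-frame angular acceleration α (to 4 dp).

gyro term ω×Iω = (0.0120, -0.0440, 0.0264)
α = I⁻¹(τ − ω×Iω) = (-1.1778, 1.8400, 0.8114)

α = (-1.1778, 1.8400, 0.8114)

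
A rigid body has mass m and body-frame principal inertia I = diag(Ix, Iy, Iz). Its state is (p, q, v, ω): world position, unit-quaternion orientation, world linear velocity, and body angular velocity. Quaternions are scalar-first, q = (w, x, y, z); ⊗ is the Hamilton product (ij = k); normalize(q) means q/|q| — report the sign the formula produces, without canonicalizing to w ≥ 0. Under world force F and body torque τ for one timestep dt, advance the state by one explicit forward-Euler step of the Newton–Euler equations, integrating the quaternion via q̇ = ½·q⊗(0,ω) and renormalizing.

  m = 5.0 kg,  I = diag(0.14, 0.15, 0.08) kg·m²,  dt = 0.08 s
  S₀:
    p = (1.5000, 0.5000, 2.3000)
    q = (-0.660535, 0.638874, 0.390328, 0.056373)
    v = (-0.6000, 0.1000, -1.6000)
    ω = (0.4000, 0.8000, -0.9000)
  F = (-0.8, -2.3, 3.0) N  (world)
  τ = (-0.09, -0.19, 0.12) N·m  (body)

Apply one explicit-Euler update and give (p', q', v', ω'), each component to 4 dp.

gyro term ω×Iω = (0.0504, -0.0216, 0.0032)
(τ − ω×Iω)/I = (-1.0029, -1.1227, 1.4600)
ω + α·dt = (0.3198, 0.7102, -0.7832)
2q̇ = q⊗(0,ω) = (-0.5170763, -0.6606076, 0.0691078, 0.9494495)
q + ½dt·q⊗(0,ω), renormalized = (-0.6803, 0.6117, 0.3926, 0.0942)
a = (-0.1600, -0.4600, 0.6000)
new position p' = (1.4520, 0.5080, 2.1720)
v + (F/m)dt = (-0.6128, 0.0632, -1.5520)

p' = (1.4520, 0.5080, 2.1720)
q' = (-0.6803, 0.6117, 0.3926, 0.0942)
v' = (-0.6128, 0.0632, -1.5520)
ω' = (0.3198, 0.7102, -0.7832)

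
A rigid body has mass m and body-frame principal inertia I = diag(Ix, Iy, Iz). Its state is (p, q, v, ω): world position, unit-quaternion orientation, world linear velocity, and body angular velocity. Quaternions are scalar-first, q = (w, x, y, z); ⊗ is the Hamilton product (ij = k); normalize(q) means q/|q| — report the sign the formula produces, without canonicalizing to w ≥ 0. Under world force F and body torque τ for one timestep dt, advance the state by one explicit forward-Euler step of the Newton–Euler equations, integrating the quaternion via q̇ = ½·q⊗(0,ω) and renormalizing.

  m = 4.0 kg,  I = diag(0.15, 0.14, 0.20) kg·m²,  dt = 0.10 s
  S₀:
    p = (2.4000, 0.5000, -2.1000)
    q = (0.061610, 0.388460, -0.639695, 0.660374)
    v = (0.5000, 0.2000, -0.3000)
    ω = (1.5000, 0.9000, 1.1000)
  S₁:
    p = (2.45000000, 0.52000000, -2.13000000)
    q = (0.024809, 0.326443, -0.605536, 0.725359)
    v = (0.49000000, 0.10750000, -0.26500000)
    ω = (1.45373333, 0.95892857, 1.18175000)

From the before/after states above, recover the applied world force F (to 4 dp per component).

Δv = v₁−v₀ = (-0.01000000, -0.09250000, 0.03500000)
F = m·Δv/dt = (-0.4000, -3.7000, 1.4000)

F = (-0.4000, -3.7000, 1.4000)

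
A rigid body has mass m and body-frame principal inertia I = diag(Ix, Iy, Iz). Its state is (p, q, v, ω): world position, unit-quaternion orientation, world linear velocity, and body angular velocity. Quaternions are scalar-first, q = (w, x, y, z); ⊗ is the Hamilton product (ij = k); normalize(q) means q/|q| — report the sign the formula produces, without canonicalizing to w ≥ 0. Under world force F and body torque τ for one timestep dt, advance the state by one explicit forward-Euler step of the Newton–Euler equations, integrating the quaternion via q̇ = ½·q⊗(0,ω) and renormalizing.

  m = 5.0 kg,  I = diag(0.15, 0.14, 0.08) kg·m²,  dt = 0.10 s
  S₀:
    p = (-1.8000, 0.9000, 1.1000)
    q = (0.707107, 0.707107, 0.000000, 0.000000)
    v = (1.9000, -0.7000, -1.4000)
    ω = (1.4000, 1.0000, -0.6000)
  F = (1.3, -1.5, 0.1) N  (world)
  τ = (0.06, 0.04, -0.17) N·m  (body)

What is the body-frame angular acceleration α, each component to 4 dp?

gyro term ω×Iω = (0.0360, -0.0588, -0.0140)
α = I⁻¹(τ − ω×Iω) = (0.1600, 0.7057, -1.9500)

α = (0.1600, 0.7057, -1.9500)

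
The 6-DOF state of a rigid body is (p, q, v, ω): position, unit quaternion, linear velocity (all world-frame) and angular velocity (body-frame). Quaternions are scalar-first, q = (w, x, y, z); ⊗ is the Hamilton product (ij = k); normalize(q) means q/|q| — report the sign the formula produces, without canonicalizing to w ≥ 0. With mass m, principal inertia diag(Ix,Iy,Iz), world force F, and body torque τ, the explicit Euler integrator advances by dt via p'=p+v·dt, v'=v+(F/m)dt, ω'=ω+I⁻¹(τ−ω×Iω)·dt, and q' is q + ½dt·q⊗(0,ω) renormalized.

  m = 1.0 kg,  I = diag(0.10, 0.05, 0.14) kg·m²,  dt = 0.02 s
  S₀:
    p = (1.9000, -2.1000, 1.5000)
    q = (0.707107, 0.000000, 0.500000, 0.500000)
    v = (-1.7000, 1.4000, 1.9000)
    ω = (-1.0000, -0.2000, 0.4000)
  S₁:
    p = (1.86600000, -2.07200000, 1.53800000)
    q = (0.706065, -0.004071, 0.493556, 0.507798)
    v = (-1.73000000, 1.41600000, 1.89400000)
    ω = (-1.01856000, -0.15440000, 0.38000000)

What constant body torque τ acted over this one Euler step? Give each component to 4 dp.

τ = (-0.1000, 0.1300, -0.1500)

rate change Δω = (-0.01856000, 0.04560000, -0.02000000)
I·α + gyro = (-0.1000, 0.1300, -0.1500)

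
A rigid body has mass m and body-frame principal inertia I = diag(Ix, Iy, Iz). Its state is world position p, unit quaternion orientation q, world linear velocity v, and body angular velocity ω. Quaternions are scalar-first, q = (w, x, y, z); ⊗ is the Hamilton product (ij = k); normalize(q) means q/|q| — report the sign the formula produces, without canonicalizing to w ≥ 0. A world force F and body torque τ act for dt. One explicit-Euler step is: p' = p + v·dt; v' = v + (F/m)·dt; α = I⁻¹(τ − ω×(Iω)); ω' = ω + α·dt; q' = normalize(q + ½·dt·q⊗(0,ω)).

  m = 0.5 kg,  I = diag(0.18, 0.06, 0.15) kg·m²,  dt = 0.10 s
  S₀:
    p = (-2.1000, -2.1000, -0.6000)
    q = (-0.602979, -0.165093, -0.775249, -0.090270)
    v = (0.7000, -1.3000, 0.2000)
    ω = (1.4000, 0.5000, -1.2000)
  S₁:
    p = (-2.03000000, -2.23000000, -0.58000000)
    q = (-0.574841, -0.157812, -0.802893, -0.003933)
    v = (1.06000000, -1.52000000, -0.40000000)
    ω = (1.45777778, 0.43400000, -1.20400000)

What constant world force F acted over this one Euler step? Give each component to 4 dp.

F = (1.8000, -1.1000, -3.0000)

Δv = v₁−v₀ = (0.36000000, -0.22000000, -0.60000000)
m·(v₁−v₀)/dt = (1.8000, -1.1000, -3.0000)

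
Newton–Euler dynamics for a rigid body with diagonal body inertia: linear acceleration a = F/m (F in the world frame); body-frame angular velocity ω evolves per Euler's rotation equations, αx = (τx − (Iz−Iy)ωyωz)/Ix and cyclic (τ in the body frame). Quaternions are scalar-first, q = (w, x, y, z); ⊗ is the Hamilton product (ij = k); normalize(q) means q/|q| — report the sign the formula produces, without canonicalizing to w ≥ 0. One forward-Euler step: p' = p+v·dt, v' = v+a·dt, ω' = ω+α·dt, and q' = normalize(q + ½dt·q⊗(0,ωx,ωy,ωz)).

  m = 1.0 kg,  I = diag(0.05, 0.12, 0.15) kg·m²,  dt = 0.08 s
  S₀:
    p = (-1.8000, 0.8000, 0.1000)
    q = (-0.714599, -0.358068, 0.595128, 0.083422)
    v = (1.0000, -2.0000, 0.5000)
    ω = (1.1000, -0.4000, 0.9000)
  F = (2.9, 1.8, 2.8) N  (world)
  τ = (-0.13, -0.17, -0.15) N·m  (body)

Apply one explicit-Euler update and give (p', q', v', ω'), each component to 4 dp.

a = F/m = (2.9000, 1.8000, 2.8000)
new position p' = (-1.7200, 0.6400, 0.1400)
v + (F/m)dt = (1.2320, -1.8560, 0.7240)
gyro term ω×Iω = (-0.0108, -0.0990, -0.0308)
angular accel α = (-2.3840, -0.5917, -0.7947)
ω' = ω + α·dt = (0.9093, -0.4473, 0.8364)
q⊗(0,ω) = (0.5568462, -0.2170749, 0.6998650, -1.1545527)
q' = normalize(q + ½dt·q⊗(0,ω)) = (-0.6911, -0.3661, 0.6220, 0.0372)

p' = (-1.7200, 0.6400, 0.1400)
q' = (-0.6911, -0.3661, 0.6220, 0.0372)
v' = (1.2320, -1.8560, 0.7240)
ω' = (0.9093, -0.4473, 0.8364)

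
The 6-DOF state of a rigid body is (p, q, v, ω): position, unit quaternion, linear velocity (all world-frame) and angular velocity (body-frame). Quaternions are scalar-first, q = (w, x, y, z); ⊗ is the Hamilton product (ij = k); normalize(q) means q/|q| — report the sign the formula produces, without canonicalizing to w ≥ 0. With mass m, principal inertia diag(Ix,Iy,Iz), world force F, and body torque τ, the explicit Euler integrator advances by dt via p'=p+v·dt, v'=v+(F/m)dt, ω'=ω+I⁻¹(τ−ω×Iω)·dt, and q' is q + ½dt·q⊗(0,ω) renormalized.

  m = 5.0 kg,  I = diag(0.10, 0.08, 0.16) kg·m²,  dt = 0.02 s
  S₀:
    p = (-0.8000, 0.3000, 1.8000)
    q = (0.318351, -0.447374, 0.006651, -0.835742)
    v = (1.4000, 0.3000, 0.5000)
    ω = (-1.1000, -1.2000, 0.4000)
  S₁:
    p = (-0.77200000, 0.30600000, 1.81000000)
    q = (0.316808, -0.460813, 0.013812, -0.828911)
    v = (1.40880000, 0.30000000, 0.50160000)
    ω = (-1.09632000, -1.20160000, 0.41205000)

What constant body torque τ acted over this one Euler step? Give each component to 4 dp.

τ = (-0.0200, 0.0200, 0.0700)

Δω = ω₁−ω₀ = (0.00368000, -0.00160000, 0.01205000)
precession coupling = (-0.0384, 0.0264, -0.0264)
I·α + gyro = (-0.0200, 0.0200, 0.0700)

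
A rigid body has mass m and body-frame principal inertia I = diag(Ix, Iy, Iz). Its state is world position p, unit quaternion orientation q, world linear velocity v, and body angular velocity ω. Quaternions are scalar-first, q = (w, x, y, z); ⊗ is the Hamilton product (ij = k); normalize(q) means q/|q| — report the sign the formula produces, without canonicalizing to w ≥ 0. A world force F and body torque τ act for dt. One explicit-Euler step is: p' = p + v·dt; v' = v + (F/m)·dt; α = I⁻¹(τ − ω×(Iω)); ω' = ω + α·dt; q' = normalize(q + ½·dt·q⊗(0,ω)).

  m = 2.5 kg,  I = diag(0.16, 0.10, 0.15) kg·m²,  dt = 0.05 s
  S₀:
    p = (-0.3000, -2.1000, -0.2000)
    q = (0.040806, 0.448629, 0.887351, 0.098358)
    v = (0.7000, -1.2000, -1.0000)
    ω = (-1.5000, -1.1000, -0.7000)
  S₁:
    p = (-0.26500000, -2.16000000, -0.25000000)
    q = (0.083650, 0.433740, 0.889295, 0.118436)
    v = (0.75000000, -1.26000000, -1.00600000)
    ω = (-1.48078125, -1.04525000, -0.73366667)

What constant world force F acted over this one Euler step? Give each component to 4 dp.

v₁ − v₀ = (0.05000000, -0.06000000, -0.00600000)
m·(v₁−v₀)/dt = (2.5000, -3.0000, -0.3000)

F = (2.5000, -3.0000, -0.3000)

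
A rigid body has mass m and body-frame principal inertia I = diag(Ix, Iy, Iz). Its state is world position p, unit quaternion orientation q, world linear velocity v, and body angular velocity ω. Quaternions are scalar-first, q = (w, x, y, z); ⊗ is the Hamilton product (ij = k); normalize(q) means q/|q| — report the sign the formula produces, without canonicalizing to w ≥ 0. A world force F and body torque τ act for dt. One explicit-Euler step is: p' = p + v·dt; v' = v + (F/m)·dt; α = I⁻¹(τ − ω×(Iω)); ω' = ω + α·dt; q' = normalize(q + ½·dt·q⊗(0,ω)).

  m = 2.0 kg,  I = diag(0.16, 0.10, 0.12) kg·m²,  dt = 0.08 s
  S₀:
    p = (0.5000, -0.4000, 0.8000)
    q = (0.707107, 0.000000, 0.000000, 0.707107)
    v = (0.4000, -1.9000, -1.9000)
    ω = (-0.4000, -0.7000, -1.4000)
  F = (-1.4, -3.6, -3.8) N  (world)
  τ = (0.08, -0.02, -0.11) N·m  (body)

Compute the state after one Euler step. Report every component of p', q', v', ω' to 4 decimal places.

a = F/m = (-0.7000, -1.8000, -1.9000)
new position p' = (0.5320, -0.5520, 0.6480)
new velocity v' = (0.3440, -2.0440, -2.0520)
α = I⁻¹(τ − ω×Iω) = (0.3775, -0.4240, -0.7767)
ω' = ω + α·dt = (-0.3698, -0.7339, -1.4621)
Hamilton product q⊗(0,ω) = (0.9899498, 0.2121321, -0.7778177, -0.9899498)
updated quaternion q' = (0.7452, 0.0085, -0.0310, 0.6661)

p' = (0.5320, -0.5520, 0.6480)
q' = (0.7452, 0.0085, -0.0310, 0.6661)
v' = (0.3440, -2.0440, -2.0520)
ω' = (-0.3698, -0.7339, -1.4621)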